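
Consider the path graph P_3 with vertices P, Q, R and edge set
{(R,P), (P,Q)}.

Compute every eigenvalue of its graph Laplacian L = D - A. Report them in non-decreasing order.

The path graph P_n has Laplacian eigenvalues λ_k = 2 − 2cos(kπ/n), k = 0, 1, …, n−1. Here n = 3:
k=0: 2 − 2cos(0) = 0.0; k=1: 2 − 2cos(π/3) = 1.0; k=2: 2 − 2cos(2π/3) = 3.0.
Laplacian eigenvalues (increasing order): [0.0, 1.0, 3.0]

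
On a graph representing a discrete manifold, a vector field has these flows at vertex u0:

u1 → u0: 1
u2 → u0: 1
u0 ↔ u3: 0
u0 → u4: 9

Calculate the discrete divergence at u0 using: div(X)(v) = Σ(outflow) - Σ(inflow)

Divergence = sum of outgoing flows = (-1) + (-1) + 0 + 9 = 7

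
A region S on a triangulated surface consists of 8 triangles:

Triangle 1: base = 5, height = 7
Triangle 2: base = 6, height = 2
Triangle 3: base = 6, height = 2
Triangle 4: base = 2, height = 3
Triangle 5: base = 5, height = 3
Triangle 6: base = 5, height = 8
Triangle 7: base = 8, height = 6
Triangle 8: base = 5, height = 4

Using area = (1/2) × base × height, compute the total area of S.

(1/2)×5×7 + (1/2)×6×2 + (1/2)×6×2 + (1/2)×2×3 + (1/2)×5×3 + (1/2)×5×8 + (1/2)×8×6 + (1/2)×5×4 = 94.0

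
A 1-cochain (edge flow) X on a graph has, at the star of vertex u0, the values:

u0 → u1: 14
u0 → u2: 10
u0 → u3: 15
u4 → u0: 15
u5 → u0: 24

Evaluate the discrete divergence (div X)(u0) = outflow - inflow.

Divergence = sum of outgoing flows = 14 + 10 + 15 + (-15) + (-24) = 0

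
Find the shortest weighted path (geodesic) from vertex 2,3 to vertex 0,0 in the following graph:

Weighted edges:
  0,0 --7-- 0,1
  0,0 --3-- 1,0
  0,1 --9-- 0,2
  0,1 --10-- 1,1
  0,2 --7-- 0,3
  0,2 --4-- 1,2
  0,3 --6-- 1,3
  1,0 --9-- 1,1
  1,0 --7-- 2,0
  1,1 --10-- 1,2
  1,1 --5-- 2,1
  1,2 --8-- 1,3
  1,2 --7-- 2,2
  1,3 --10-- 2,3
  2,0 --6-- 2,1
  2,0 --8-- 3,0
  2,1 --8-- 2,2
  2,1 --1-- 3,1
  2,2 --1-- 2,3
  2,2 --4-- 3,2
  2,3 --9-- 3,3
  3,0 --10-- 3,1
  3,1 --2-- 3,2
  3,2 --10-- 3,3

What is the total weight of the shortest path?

Shortest path: 2,3 → 2,2 → 3,2 → 3,1 → 2,1 → 2,0 → 1,0 → 0,0, total weight = 24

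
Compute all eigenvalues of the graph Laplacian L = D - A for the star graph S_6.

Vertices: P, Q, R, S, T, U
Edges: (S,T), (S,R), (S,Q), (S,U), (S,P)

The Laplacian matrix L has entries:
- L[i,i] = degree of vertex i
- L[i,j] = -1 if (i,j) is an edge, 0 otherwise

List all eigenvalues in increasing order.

The star S_6 is the complete bipartite graph K_{1,5} (one hub of degree 5, 5 leaves of degree 1). The Laplacian spectrum of K_{p,q} is 0, p (multiplicity q−1), q (multiplicity p−1), p+q. With p = 1, q = 5: 0 once, 1 with multiplicity 4, and 6 once. (Check: trace L = sum of degrees = 10 = 4·1 + 6.)
Laplacian eigenvalues (increasing order): [0.0, 1.0, 1.0, 1.0, 1.0, 6.0]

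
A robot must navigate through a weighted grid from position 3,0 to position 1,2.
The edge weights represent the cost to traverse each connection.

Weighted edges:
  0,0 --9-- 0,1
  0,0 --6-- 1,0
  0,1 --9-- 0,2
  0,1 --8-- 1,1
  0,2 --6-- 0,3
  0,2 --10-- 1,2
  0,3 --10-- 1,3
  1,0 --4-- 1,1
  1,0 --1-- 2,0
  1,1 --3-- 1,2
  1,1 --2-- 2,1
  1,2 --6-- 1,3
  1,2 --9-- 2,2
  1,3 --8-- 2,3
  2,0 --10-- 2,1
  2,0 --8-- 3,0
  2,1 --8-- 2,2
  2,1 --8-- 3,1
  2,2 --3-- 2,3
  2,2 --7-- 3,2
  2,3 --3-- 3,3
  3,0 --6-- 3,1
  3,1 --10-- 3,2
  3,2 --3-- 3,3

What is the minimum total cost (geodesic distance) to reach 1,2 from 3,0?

Shortest path: 3,0 → 2,0 → 1,0 → 1,1 → 1,2, total weight = 16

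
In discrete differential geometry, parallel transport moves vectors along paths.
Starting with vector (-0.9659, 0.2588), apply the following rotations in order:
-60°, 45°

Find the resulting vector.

Total rotation: (-60°) + 45° = -15°. Final vector: (-0.8660, 0.5000)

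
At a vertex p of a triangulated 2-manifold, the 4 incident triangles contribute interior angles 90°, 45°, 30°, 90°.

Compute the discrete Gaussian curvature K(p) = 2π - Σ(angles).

Sum of angles = 255°. K = 360° - 255° = 105° = 7π/12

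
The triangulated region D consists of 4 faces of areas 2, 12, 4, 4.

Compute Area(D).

2 + 12 + 4 + 4 = 22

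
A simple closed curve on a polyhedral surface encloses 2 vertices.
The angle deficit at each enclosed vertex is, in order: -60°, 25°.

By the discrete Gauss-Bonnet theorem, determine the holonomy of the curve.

Holonomy = total enclosed curvature = (-60°) + 25° = -35°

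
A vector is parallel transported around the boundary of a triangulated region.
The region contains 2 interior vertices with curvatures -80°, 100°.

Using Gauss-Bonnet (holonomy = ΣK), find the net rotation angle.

Holonomy = total enclosed curvature = (-80°) + 100° = 20°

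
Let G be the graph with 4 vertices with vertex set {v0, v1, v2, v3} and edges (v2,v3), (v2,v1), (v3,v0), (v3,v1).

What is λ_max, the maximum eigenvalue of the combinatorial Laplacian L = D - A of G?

Degrees: deg(v0) = 1, deg(v1) = 2, deg(v2) = 2, deg(v3) = 3.
L = D − A with rows/columns ordered (v0, v1, v2, v3):
  [ 1,  0,  0, -1]
  [ 0,  2, -1, -1]
  [ 0, -1,  2, -1]
  [-1, -1, -1,  3]
Characteristic polynomial: det(λI − L) = λ(λ − 1)(λ − 3)(λ − 4).
Roots: λ = 0; (λ − 1) = 0 ⇒ λ = 1; (λ − 3) = 0 ⇒ λ = 3; (λ − 4) = 0 ⇒ λ = 4.
(Check: the roots sum (with multiplicity) to 8, matching trace L = Σdeg = 2·4 = 8.)
Laplacian eigenvalues: [0.0, 1.0, 3.0, 4.0]. Largest eigenvalue (spectral radius) = 4.0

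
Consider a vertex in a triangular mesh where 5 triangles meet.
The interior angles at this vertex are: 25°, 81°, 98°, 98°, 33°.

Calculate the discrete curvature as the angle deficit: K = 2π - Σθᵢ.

Sum of angles = 335°. K = 360° - 335° = 25° = 5π/36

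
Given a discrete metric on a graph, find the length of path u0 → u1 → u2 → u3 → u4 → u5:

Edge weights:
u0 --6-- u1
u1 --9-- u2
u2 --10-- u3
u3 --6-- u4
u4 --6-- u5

Arc length = 6 + 9 + 10 + 6 + 6 = 37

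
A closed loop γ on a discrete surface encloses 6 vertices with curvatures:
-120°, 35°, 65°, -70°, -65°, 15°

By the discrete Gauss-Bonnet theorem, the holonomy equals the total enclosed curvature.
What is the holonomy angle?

Holonomy = total enclosed curvature = (-120°) + 35° + 65° + (-70°) + (-65°) + 15° = -140°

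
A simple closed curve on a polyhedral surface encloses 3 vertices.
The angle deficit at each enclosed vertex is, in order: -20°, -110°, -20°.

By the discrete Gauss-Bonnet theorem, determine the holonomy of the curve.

Holonomy = total enclosed curvature = (-20°) + (-110°) + (-20°) = -150°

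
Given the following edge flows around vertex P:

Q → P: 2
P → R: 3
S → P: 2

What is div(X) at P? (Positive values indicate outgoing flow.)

Divergence = sum of outgoing flows = (-2) + 3 + (-2) = -1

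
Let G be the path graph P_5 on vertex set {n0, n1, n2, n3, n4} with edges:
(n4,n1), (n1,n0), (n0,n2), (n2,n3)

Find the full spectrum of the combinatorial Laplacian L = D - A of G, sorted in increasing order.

The path graph P_n has Laplacian eigenvalues λ_k = 2 − 2cos(kπ/n), k = 0, 1, …, n−1. Here n = 5:
k=0: 2 − 2cos(0) = 0.0; k=1: 2 − 2cos(π/5) = 0.382; k=2: 2 − 2cos(2π/5) = 1.382; k=3: 2 − 2cos(3π/5) = 2.618; k=4: 2 − 2cos(4π/5) = 3.618.
Laplacian eigenvalues (increasing order): [0.0, 0.382, 1.382, 2.618, 3.618]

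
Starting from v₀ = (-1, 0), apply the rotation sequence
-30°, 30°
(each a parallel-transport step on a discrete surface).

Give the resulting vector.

Total rotation: (-30°) + 30° = 0°. Final vector: (-1, 0)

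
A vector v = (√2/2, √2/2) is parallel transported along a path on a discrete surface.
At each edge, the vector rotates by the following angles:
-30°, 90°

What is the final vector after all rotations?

Total rotation: (-30°) + 90° = 60°. Final vector: (-0.2588, 0.9659)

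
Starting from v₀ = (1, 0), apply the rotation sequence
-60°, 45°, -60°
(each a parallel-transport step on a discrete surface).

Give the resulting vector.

Total rotation: (-60°) + 45° + (-60°) = -75°. Final vector: (0.2588, -0.9659)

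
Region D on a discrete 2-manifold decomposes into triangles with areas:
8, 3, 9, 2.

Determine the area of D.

8 + 3 + 9 + 2 = 22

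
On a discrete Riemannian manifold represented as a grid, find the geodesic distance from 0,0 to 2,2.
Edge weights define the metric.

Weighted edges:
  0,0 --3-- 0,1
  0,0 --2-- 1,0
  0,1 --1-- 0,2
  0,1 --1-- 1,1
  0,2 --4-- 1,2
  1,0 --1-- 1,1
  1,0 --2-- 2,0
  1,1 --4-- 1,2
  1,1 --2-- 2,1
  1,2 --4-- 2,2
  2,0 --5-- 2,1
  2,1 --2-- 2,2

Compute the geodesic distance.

Shortest path: 0,0 → 1,0 → 1,1 → 2,1 → 2,2, total weight = 7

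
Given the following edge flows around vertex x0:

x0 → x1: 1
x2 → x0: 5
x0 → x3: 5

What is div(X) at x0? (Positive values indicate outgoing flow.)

Divergence = sum of outgoing flows = 1 + (-5) + 5 = 1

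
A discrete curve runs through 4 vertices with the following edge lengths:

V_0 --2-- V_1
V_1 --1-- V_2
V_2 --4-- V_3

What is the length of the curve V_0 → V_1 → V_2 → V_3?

Arc length = 2 + 1 + 4 = 7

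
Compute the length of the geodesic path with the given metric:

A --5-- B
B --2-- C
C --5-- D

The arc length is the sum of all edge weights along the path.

Arc length = 5 + 2 + 5 = 12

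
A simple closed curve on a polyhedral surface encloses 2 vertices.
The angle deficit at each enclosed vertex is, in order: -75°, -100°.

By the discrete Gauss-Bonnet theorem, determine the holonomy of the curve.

Holonomy = total enclosed curvature = (-75°) + (-100°) = -175°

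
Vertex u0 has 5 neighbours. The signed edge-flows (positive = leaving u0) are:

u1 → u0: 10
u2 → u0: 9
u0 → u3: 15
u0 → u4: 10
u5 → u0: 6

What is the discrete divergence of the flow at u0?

Divergence = sum of outgoing flows = (-10) + (-9) + 15 + 10 + (-6) = 0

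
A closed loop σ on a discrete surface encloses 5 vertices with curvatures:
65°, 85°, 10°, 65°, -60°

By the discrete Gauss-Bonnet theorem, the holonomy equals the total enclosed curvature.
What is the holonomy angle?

Holonomy = total enclosed curvature = 65° + 85° + 10° + 65° + (-60°) = 165°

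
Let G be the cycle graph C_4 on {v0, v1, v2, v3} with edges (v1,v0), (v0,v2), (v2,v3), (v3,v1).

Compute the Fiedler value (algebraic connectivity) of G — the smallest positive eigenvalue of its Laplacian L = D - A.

The cycle graph C_n has Laplacian eigenvalues λ_k = 2 − 2cos(2πk/n), k = 0, 1, …, n−1. Here n = 4:
k=0: 2 − 2cos(0) = 0.0; k=1: 2 − 2cos(π/2) = 2.0; k=2: 2 − 2cos(π) = 4.0; k=3: 2 − 2cos(3π/2) = 2.0.
Laplacian eigenvalues: [0.0, 2.0, 2.0, 4.0]. Algebraic connectivity (smallest non-zero eigenvalue) = 2.0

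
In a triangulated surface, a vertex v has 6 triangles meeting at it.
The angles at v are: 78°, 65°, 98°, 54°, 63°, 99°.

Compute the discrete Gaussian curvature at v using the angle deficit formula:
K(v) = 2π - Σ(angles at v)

Sum of angles = 457°. K = 360° - 457° = -97° = -97π/180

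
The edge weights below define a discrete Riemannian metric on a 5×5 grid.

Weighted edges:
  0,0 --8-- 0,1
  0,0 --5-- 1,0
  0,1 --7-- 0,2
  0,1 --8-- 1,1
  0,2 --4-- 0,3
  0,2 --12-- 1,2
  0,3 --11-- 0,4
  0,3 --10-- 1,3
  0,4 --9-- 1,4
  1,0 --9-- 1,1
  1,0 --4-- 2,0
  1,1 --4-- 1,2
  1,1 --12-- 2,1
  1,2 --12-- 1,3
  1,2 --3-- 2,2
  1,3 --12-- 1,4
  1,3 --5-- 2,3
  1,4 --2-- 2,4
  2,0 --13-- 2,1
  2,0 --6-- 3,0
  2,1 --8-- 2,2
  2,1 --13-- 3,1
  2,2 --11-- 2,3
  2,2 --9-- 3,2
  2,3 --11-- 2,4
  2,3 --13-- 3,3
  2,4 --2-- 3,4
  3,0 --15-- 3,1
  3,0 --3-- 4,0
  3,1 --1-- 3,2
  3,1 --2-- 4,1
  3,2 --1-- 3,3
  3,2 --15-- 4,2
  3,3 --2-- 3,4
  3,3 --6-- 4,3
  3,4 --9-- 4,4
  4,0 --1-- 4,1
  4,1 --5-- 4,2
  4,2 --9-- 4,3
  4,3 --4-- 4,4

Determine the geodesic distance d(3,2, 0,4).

Shortest path: 3,2 → 3,3 → 3,4 → 2,4 → 1,4 → 0,4, total weight = 16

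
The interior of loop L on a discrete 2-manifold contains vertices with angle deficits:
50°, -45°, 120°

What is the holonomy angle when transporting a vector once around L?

Holonomy = total enclosed curvature = 50° + (-45°) + 120° = 125°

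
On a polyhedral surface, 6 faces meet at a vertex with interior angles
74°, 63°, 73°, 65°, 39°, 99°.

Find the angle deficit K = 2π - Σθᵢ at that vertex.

Sum of angles = 413°. K = 360° - 413° = -53° = -53π/180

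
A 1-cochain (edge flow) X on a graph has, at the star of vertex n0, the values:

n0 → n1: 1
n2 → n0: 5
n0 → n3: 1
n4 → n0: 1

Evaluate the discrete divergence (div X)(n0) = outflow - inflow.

Divergence = sum of outgoing flows = 1 + (-5) + 1 + (-1) = -4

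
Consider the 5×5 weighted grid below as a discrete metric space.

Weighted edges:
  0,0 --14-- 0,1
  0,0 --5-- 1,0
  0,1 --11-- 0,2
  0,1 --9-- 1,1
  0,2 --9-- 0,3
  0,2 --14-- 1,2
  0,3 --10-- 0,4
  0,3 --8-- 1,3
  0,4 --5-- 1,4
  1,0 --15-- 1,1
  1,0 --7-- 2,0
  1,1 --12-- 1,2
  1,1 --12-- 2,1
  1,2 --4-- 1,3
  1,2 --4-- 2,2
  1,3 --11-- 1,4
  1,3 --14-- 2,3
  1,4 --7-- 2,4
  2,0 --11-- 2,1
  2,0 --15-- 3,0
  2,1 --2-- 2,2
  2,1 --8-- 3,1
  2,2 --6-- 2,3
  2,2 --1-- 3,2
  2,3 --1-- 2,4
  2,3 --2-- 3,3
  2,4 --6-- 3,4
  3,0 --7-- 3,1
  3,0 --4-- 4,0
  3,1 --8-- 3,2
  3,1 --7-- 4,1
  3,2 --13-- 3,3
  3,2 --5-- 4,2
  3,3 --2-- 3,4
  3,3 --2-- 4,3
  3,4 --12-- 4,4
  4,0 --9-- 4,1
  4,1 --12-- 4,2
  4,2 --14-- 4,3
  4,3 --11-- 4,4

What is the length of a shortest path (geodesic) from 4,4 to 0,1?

Shortest path: 4,4 → 4,3 → 3,3 → 2,3 → 2,2 → 2,1 → 1,1 → 0,1, total weight = 44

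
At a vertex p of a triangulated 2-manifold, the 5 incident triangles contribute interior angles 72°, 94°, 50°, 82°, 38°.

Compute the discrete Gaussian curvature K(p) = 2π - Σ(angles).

Sum of angles = 336°. K = 360° - 336° = 24° = 2π/15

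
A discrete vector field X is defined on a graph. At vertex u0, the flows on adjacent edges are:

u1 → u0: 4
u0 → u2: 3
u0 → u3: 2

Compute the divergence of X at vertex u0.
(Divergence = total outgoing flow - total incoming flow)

Divergence = sum of outgoing flows = (-4) + 3 + 2 = 1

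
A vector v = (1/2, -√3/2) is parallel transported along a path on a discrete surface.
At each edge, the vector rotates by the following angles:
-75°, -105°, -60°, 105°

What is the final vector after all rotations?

Total rotation: (-75°) + (-105°) + (-60°) + 105° = -135°. Final vector: (-0.9659, 0.2588)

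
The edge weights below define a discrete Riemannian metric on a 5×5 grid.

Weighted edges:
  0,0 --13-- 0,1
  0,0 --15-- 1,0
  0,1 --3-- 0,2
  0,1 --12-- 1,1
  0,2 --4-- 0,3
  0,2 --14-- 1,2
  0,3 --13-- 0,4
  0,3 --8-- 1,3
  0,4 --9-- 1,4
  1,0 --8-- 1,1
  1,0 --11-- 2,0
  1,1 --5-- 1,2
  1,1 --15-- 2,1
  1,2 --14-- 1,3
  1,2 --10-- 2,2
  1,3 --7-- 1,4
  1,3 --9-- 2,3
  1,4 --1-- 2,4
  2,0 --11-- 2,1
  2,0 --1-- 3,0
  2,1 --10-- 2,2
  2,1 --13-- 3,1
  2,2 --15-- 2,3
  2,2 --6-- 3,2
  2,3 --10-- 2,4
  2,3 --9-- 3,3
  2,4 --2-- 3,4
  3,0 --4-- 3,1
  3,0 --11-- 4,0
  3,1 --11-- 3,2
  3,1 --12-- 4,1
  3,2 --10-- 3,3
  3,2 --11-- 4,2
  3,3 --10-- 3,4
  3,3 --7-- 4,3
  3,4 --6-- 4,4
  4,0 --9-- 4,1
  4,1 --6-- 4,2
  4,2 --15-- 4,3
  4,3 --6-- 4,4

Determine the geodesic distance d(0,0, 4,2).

Shortest path: 0,0 → 1,0 → 2,0 → 3,0 → 3,1 → 4,1 → 4,2, total weight = 49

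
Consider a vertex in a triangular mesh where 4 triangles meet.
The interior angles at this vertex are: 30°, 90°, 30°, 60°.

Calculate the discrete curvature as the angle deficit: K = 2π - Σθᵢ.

Sum of angles = 210°. K = 360° - 210° = 150° = 5π/6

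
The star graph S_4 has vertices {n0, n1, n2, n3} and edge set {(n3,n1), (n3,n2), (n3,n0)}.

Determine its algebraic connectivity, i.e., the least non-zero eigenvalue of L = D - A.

The star S_4 is the complete bipartite graph K_{1,3} (one hub of degree 3, 3 leaves of degree 1). The Laplacian spectrum of K_{p,q} is 0, p (multiplicity q−1), q (multiplicity p−1), p+q. With p = 1, q = 3: 0 once, 1 with multiplicity 2, and 4 once. (Check: trace L = sum of degrees = 6 = 2·1 + 4.)
Laplacian eigenvalues: [0.0, 1.0, 1.0, 4.0]. Algebraic connectivity (smallest non-zero eigenvalue) = 1.0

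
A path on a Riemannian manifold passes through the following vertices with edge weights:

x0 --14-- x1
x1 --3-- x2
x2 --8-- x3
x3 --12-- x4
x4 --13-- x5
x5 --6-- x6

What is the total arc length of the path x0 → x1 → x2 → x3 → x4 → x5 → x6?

Arc length = 14 + 3 + 8 + 12 + 13 + 6 = 56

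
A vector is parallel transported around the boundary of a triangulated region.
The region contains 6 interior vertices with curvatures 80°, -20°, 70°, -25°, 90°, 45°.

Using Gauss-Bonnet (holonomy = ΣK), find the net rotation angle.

Holonomy = total enclosed curvature = 80° + (-20°) + 70° + (-25°) + 90° + 45° = 240°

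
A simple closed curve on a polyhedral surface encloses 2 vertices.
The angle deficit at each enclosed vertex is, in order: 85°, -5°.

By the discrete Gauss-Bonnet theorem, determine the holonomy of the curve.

Holonomy = total enclosed curvature = 85° + (-5°) = 80°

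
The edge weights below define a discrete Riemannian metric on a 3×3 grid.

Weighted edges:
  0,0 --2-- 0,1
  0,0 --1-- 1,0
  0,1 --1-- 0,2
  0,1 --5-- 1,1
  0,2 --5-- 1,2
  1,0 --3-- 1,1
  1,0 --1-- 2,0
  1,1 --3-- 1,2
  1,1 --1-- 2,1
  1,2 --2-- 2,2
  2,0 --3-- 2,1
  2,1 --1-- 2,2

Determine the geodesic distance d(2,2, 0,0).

Shortest path: 2,2 → 2,1 → 1,1 → 1,0 → 0,0, total weight = 6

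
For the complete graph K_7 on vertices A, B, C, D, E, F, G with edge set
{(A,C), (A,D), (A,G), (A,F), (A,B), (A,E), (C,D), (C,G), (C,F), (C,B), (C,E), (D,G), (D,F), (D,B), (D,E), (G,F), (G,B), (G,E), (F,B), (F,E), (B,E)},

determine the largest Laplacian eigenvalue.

For the complete graph K_n, L = nI − J (J = all-ones matrix). J has eigenvalues n (once, eigenvector 𝟙) and 0 (multiplicity n−1), so L has eigenvalues 0 (once) and n (multiplicity n−1). Here n = 7: eigenvalue 0 once and 7 with multiplicity 6.
Laplacian eigenvalues: [0.0, 7.0, 7.0, 7.0, 7.0, 7.0, 7.0]. Largest eigenvalue (spectral radius) = 7.0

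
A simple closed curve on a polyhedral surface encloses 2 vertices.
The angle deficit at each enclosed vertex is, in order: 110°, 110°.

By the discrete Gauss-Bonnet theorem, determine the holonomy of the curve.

Holonomy = total enclosed curvature = 110° + 110° = 220°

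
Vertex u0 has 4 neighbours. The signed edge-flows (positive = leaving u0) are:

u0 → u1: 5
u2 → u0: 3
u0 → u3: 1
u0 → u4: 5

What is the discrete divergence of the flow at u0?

Divergence = sum of outgoing flows = 5 + (-3) + 1 + 5 = 8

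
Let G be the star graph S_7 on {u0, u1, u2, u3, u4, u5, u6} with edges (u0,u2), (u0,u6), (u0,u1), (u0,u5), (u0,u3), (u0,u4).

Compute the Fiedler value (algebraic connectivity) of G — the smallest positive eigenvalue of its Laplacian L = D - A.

The star S_7 is the complete bipartite graph K_{1,6} (one hub of degree 6, 6 leaves of degree 1). The Laplacian spectrum of K_{p,q} is 0, p (multiplicity q−1), q (multiplicity p−1), p+q. With p = 1, q = 6: 0 once, 1 with multiplicity 5, and 7 once. (Check: trace L = sum of degrees = 12 = 5·1 + 7.)
Laplacian eigenvalues: [0.0, 1.0, 1.0, 1.0, 1.0, 1.0, 7.0]. Algebraic connectivity (smallest non-zero eigenvalue) = 1.0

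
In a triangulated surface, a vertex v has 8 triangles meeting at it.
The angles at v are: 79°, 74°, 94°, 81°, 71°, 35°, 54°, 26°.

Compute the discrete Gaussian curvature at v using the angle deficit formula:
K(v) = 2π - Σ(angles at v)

Sum of angles = 514°. K = 360° - 514° = -154° = -77π/90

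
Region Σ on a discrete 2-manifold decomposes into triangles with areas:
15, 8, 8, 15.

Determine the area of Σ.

15 + 8 + 8 + 15 = 46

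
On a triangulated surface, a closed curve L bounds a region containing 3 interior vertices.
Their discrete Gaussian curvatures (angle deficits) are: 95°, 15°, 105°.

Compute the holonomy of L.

Holonomy = total enclosed curvature = 95° + 15° + 105° = 215°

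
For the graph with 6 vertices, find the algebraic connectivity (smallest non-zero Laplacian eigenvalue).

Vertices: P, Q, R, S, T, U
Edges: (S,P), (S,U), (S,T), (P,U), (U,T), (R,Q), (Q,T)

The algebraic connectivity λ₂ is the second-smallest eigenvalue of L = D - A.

Degrees: deg(P) = 2, deg(Q) = 2, deg(R) = 1, deg(S) = 3, deg(T) = 3, deg(U) = 3.
L = D − A with rows/columns ordered (P, Q, R, S, T, U):
  [ 2,  0,  0, -1,  0, -1]
  [ 0,  2, -1,  0, -1,  0]
  [ 0, -1,  1,  0,  0,  0]
  [-1,  0,  0,  3, -1, -1]
  [ 0, -1,  0, -1,  3, -1]
  [-1,  0,  0, -1, -1,  3]
Characteristic polynomial: det(λI − L) = λ(λ² − 5λ + 2)(λ − 2)(λ − 3)(λ − 4).
Roots: λ = 0; (λ² − 5λ + 2) = 0 ⇒ λ = (5 ± √17)/2 ≈ 0.4384, 4.5616; (λ − 2) = 0 ⇒ λ = 2; (λ − 3) = 0 ⇒ λ = 3; (λ − 4) = 0 ⇒ λ = 4.
(Check: the roots sum (with multiplicity) to 14, matching trace L = Σdeg = 2·7 = 14.)
Laplacian eigenvalues: [0.0, 0.4384, 2.0, 3.0, 4.0, 4.5616]. Algebraic connectivity (smallest non-zero eigenvalue) = 0.4384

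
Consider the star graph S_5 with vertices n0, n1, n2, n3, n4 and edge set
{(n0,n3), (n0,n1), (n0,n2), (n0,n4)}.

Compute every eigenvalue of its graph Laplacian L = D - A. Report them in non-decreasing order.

The star S_5 is the complete bipartite graph K_{1,4} (one hub of degree 4, 4 leaves of degree 1). The Laplacian spectrum of K_{p,q} is 0, p (multiplicity q−1), q (multiplicity p−1), p+q. With p = 1, q = 4: 0 once, 1 with multiplicity 3, and 5 once. (Check: trace L = sum of degrees = 8 = 3·1 + 5.)
Laplacian eigenvalues (increasing order): [0.0, 1.0, 1.0, 1.0, 5.0]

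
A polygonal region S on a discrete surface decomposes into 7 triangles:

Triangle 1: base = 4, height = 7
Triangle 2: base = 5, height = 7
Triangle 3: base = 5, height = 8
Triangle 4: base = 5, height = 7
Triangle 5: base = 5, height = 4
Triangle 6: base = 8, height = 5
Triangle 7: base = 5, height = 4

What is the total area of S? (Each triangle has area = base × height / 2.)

(1/2)×4×7 + (1/2)×5×7 + (1/2)×5×8 + (1/2)×5×7 + (1/2)×5×4 + (1/2)×8×5 + (1/2)×5×4 = 109.0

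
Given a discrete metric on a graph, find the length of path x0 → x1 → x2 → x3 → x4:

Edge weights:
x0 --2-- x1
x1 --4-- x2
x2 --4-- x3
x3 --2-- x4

Arc length = 2 + 4 + 4 + 2 = 12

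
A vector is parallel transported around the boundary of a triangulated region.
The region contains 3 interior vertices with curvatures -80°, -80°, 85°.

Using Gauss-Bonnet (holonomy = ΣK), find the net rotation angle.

Holonomy = total enclosed curvature = (-80°) + (-80°) + 85° = -75°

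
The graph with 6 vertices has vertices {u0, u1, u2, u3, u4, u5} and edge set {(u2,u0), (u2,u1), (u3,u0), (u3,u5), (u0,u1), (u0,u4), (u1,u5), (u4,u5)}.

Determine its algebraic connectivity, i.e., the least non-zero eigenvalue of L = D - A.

Degrees: deg(u0) = 4, deg(u1) = 3, deg(u2) = 2, deg(u3) = 2, deg(u4) = 2, deg(u5) = 3.
L = D − A with rows/columns ordered (u0, u1, u2, u3, u4, u5):
  [ 4, -1, -1, -1, -1,  0]
  [-1,  3, -1,  0,  0, -1]
  [-1, -1,  2,  0,  0,  0]
  [-1,  0,  0,  2,  0, -1]
  [-1,  0,  0,  0,  2, -1]
  [ 0, -1,  0, -1, -1,  3]
Characteristic polynomial: det(λI − L) = λ(λ² − 7λ + 8)(λ − 2)(λ − 3)(λ − 4).
Roots: λ = 0; (λ² − 7λ + 8) = 0 ⇒ λ = (7 ± √17)/2 ≈ 1.4384, 5.5616; (λ − 2) = 0 ⇒ λ = 2; (λ − 3) = 0 ⇒ λ = 3; (λ − 4) = 0 ⇒ λ = 4.
(Check: the roots sum (with multiplicity) to 16, matching trace L = Σdeg = 2·8 = 16.)
Laplacian eigenvalues: [0.0, 1.4384, 2.0, 3.0, 4.0, 5.5616]. Algebraic connectivity (smallest non-zero eigenvalue) = 1.4384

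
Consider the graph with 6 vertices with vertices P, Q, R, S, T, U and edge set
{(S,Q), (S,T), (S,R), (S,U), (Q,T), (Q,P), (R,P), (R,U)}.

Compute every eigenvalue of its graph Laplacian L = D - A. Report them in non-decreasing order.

Degrees: deg(P) = 2, deg(Q) = 3, deg(R) = 3, deg(S) = 4, deg(T) = 2, deg(U) = 2.
L = D − A with rows/columns ordered (P, Q, R, S, T, U):
  [ 2, -1, -1,  0,  0,  0]
  [-1,  3,  0, -1, -1,  0]
  [-1,  0,  3, -1,  0, -1]
  [ 0, -1, -1,  4, -1, -1]
  [ 0, -1,  0, -1,  2,  0]
  [ 0,  0, -1, -1,  0,  2]
Characteristic polynomial: det(λI − L) = λ(λ² − 5λ + 5)(λ² − 7λ + 9)(λ − 4).
Roots: λ = 0; (λ² − 5λ + 5) = 0 ⇒ λ = (5 ± √5)/2 ≈ 1.382, 3.618; (λ² − 7λ + 9) = 0 ⇒ λ = (7 ± √13)/2 ≈ 1.6972, 5.3028; (λ − 4) = 0 ⇒ λ = 4.
(Check: the roots sum (with multiplicity) to 16, matching trace L = Σdeg = 2·8 = 16.)
Laplacian eigenvalues (increasing order): [0.0, 1.382, 1.6972, 3.618, 4.0, 5.3028]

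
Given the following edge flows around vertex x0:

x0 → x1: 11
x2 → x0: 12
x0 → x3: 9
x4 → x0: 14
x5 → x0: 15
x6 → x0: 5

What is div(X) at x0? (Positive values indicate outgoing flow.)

Divergence = sum of outgoing flows = 11 + (-12) + 9 + (-14) + (-15) + (-5) = -26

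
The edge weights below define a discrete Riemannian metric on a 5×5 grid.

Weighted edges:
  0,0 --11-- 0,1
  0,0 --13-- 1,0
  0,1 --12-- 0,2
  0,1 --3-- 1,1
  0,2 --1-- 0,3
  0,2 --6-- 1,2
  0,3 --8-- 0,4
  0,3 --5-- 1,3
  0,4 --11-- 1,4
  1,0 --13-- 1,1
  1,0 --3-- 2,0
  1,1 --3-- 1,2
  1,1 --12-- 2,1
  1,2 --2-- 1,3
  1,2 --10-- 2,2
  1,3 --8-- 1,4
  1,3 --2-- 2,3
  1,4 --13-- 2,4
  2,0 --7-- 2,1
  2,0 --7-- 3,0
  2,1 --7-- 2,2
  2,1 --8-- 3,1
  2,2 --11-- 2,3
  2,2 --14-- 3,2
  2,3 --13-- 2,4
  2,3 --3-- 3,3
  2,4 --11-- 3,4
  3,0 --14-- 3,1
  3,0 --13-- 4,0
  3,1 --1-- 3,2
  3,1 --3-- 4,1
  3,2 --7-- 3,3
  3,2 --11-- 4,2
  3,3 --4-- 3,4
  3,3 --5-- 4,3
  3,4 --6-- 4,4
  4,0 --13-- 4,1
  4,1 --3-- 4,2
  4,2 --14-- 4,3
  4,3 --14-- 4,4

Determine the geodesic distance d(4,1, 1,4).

Shortest path: 4,1 → 3,1 → 3,2 → 3,3 → 2,3 → 1,3 → 1,4, total weight = 24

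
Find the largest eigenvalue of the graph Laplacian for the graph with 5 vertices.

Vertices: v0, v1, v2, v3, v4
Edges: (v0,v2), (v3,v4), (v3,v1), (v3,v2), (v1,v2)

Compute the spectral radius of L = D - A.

Degrees: deg(v0) = 1, deg(v1) = 2, deg(v2) = 3, deg(v3) = 3, deg(v4) = 1.
L = D − A with rows/columns ordered (v0, v1, v2, v3, v4):
  [ 1,  0, -1,  0,  0]
  [ 0,  2, -1, -1,  0]
  [-1, -1,  3, -1,  0]
  [ 0, -1, -1,  3, -1]
  [ 0,  0,  0, -1,  1]
Characteristic polynomial: det(λI − L) = λ(λ² − 5λ + 3)(λ² − 5λ + 5).
Roots: λ = 0; (λ² − 5λ + 3) = 0 ⇒ λ = (5 ± √13)/2 ≈ 0.6972, 4.3028; (λ² − 5λ + 5) = 0 ⇒ λ = (5 ± √5)/2 ≈ 1.382, 3.618.
(Check: the roots sum (with multiplicity) to 10, matching trace L = Σdeg = 2·5 = 10.)
Laplacian eigenvalues: [0.0, 0.6972, 1.382, 3.618, 4.3028]. Largest eigenvalue (spectral radius) = 4.3028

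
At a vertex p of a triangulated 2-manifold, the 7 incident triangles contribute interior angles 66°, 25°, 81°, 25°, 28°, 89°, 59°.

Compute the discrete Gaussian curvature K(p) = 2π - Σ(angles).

Sum of angles = 373°. K = 360° - 373° = -13° = -13π/180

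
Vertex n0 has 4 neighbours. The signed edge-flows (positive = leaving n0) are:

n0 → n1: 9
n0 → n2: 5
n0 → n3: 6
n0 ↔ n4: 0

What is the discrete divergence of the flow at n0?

Divergence = sum of outgoing flows = 9 + 5 + 6 + 0 = 20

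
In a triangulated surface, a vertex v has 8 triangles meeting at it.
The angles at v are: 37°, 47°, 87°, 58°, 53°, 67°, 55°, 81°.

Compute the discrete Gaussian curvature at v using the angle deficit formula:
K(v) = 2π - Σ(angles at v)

Sum of angles = 485°. K = 360° - 485° = -125° = -25π/36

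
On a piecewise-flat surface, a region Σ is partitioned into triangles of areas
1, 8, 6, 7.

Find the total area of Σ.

1 + 8 + 6 + 7 = 22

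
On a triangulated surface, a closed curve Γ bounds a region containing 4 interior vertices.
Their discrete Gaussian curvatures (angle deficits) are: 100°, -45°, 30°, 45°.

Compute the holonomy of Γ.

Holonomy = total enclosed curvature = 100° + (-45°) + 30° + 45° = 130°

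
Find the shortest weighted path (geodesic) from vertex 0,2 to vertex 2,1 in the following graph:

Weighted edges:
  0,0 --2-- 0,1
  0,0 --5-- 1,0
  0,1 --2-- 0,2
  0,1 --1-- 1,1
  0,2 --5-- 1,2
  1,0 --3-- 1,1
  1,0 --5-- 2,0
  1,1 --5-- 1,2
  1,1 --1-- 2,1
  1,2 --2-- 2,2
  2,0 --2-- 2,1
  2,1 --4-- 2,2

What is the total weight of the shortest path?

Shortest path: 0,2 → 0,1 → 1,1 → 2,1, total weight = 4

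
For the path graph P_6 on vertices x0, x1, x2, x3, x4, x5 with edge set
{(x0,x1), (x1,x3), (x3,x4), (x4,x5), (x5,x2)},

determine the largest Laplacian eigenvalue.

The path graph P_n has Laplacian eigenvalues λ_k = 2 − 2cos(kπ/n), k = 0, 1, …, n−1. Here n = 6:
k=0: 2 − 2cos(0) = 0.0; k=1: 2 − 2cos(π/6) = 0.2679; k=2: 2 − 2cos(π/3) = 1.0; k=3: 2 − 2cos(π/2) = 2.0; k=4: 2 − 2cos(2π/3) = 3.0; k=5: 2 − 2cos(5π/6) = 3.7321.
Laplacian eigenvalues: [0.0, 0.2679, 1.0, 2.0, 3.0, 3.7321]. Largest eigenvalue (spectral radius) = 3.7321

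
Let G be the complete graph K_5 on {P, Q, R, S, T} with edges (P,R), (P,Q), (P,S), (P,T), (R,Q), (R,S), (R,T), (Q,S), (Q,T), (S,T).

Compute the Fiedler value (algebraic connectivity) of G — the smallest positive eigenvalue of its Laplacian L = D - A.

For the complete graph K_n, L = nI − J (J = all-ones matrix). J has eigenvalues n (once, eigenvector 𝟙) and 0 (multiplicity n−1), so L has eigenvalues 0 (once) and n (multiplicity n−1). Here n = 5: eigenvalue 0 once and 5 with multiplicity 4.
Laplacian eigenvalues: [0.0, 5.0, 5.0, 5.0, 5.0]. Algebraic connectivity (smallest non-zero eigenvalue) = 5.0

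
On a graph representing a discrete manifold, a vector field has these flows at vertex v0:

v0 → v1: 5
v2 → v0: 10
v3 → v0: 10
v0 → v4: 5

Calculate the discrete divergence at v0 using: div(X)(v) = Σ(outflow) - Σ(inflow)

Divergence = sum of outgoing flows = 5 + (-10) + (-10) + 5 = -10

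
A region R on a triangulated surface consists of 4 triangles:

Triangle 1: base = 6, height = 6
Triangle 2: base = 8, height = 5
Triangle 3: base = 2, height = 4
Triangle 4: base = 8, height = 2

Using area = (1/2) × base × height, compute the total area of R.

(1/2)×6×6 + (1/2)×8×5 + (1/2)×2×4 + (1/2)×8×2 = 50.0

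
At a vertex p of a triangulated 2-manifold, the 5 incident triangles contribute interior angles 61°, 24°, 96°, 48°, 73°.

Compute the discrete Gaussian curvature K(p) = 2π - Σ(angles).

Sum of angles = 302°. K = 360° - 302° = 58° = 29π/90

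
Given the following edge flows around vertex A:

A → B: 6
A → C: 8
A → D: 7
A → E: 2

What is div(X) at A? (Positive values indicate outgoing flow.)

Divergence = sum of outgoing flows = 6 + 8 + 7 + 2 = 23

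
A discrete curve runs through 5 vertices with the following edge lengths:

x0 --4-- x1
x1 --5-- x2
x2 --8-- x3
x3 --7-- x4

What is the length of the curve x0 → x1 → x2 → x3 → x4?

Arc length = 4 + 5 + 8 + 7 = 24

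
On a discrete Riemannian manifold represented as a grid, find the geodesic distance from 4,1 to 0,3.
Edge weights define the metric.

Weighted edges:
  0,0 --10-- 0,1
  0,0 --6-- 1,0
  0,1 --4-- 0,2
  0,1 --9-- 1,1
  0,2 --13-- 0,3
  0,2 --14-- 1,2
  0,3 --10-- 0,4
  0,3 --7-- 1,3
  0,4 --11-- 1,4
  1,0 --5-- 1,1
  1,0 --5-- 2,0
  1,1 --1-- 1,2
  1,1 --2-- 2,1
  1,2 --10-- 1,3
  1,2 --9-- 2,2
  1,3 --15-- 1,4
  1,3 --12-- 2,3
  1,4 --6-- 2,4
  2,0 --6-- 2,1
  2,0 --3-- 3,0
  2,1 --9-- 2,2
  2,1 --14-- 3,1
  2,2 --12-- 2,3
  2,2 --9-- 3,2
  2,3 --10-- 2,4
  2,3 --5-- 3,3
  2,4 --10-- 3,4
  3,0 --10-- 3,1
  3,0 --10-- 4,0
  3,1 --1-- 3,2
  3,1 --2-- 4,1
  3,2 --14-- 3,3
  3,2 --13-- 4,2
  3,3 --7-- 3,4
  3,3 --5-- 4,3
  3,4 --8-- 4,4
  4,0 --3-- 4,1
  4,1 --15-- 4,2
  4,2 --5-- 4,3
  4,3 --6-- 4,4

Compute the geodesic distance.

Shortest path: 4,1 → 3,1 → 2,1 → 1,1 → 1,2 → 1,3 → 0,3, total weight = 36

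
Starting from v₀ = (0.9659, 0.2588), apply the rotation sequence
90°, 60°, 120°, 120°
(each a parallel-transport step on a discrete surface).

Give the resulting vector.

Total rotation: 90° + 60° + 120° + 120° = 390° ≡ 30° (mod 360°). Final vector: (0.7071, 0.7071)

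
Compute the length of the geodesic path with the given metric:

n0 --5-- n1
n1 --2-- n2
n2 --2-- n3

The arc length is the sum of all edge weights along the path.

Arc length = 5 + 2 + 2 = 9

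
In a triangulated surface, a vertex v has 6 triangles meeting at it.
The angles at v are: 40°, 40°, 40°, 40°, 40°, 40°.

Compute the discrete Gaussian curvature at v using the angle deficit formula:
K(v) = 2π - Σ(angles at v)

Sum of angles = 240°. K = 360° - 240° = 120°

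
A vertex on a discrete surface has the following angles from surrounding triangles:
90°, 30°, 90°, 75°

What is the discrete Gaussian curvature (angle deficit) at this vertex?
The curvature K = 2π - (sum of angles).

Sum of angles = 285°. K = 360° - 285° = 75° = 5π/12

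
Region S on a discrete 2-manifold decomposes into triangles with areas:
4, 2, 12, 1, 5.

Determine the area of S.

4 + 2 + 12 + 1 + 5 = 24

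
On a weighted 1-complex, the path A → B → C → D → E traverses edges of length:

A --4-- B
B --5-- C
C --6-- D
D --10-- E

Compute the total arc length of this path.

Arc length = 4 + 5 + 6 + 10 = 25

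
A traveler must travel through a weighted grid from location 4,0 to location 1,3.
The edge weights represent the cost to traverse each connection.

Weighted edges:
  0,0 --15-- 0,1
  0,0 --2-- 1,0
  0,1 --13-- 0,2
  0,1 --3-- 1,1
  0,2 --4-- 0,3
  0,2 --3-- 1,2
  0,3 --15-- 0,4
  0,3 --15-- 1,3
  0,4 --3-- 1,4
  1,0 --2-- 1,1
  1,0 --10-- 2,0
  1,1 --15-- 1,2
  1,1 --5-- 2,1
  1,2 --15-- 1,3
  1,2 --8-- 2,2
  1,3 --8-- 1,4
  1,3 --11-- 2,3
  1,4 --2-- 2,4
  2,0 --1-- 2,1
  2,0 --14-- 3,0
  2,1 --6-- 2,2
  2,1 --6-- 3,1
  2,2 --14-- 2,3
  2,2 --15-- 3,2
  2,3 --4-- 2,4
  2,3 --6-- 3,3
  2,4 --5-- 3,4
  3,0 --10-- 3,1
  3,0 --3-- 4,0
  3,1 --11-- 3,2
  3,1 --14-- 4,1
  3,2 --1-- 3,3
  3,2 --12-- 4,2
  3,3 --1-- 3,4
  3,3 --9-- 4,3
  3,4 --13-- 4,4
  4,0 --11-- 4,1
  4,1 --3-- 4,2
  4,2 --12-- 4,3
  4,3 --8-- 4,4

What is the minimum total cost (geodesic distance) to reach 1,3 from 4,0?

Shortest path: 4,0 → 3,0 → 3,1 → 3,2 → 3,3 → 3,4 → 2,4 → 1,4 → 1,3, total weight = 41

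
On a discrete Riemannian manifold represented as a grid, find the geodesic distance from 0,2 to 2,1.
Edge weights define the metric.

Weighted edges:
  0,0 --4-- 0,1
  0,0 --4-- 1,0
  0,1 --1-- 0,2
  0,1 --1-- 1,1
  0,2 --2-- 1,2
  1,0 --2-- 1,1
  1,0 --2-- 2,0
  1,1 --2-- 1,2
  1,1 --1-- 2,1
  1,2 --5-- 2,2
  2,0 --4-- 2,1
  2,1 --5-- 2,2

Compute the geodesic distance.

Shortest path: 0,2 → 0,1 → 1,1 → 2,1, total weight = 3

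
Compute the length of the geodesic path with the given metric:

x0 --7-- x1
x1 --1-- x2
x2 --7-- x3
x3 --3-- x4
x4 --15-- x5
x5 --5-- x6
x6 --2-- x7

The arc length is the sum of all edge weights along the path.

Arc length = 7 + 1 + 7 + 3 + 15 + 5 + 2 = 40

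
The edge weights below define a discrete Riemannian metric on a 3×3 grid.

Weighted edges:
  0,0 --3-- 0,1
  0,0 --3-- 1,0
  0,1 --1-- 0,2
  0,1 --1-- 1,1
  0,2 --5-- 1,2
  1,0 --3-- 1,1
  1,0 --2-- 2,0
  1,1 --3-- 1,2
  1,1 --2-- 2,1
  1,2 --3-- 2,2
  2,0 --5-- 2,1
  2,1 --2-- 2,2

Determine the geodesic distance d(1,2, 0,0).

Shortest path: 1,2 → 1,1 → 0,1 → 0,0, total weight = 7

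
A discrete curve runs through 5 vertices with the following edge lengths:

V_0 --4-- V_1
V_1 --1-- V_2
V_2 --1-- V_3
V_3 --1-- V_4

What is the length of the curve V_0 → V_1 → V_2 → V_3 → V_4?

Arc length = 4 + 1 + 1 + 1 = 7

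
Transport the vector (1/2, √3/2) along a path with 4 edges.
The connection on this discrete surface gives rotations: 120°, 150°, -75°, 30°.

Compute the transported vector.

Total rotation: 120° + 150° + (-75°) + 30° = 225° ≡ -135° (mod 360°). Final vector: (0.2588, -0.9659)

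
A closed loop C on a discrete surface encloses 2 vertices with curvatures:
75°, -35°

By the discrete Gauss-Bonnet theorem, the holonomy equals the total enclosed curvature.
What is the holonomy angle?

Holonomy = total enclosed curvature = 75° + (-35°) = 40°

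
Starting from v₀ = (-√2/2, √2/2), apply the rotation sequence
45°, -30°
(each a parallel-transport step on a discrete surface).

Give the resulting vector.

Total rotation: 45° + (-30°) = 15°. Final vector: (-0.8660, 0.5000)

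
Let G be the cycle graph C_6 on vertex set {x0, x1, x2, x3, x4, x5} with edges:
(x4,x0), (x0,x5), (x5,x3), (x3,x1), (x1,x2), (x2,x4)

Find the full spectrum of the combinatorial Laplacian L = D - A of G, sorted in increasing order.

The cycle graph C_n has Laplacian eigenvalues λ_k = 2 − 2cos(2πk/n), k = 0, 1, …, n−1. Here n = 6:
k=0: 2 − 2cos(0) = 0.0; k=1: 2 − 2cos(π/3) = 1.0; k=2: 2 − 2cos(2π/3) = 3.0; k=3: 2 − 2cos(π) = 4.0; k=4: 2 − 2cos(4π/3) = 3.0; k=5: 2 − 2cos(5π/3) = 1.0.
Laplacian eigenvalues (increasing order): [0.0, 1.0, 1.0, 3.0, 3.0, 4.0]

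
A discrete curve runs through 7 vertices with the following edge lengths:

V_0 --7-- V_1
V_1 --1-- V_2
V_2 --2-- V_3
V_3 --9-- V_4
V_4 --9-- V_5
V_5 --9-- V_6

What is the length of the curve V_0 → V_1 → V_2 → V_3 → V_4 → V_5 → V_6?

Arc length = 7 + 1 + 2 + 9 + 9 + 9 = 37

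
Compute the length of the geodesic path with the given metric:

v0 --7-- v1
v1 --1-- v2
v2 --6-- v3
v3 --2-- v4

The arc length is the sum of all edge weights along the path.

Arc length = 7 + 1 + 6 + 2 = 16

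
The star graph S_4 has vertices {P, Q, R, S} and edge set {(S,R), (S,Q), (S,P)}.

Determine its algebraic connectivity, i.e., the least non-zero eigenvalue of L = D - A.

The star S_4 is the complete bipartite graph K_{1,3} (one hub of degree 3, 3 leaves of degree 1). The Laplacian spectrum of K_{p,q} is 0, p (multiplicity q−1), q (multiplicity p−1), p+q. With p = 1, q = 3: 0 once, 1 with multiplicity 2, and 4 once. (Check: trace L = sum of degrees = 6 = 2·1 + 4.)
Laplacian eigenvalues: [0.0, 1.0, 1.0, 4.0]. Algebraic connectivity (smallest non-zero eigenvalue) = 1.0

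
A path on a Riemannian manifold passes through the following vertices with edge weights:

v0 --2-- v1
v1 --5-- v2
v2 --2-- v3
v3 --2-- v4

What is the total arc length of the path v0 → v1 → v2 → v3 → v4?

Arc length = 2 + 5 + 2 + 2 = 11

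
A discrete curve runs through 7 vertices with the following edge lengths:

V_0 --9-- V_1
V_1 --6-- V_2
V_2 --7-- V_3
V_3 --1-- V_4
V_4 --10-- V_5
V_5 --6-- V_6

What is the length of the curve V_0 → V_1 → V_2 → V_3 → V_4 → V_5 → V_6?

Arc length = 9 + 6 + 7 + 1 + 10 + 6 = 39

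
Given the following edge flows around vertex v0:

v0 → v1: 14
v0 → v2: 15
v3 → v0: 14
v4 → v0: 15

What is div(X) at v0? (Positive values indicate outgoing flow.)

Divergence = sum of outgoing flows = 14 + 15 + (-14) + (-15) = 0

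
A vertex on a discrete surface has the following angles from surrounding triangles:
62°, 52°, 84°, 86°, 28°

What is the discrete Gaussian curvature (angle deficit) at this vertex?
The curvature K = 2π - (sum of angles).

Sum of angles = 312°. K = 360° - 312° = 48° = 4π/15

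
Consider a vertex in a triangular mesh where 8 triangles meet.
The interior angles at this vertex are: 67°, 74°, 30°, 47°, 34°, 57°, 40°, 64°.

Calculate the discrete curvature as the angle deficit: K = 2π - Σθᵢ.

Sum of angles = 413°. K = 360° - 413° = -53° = -53π/180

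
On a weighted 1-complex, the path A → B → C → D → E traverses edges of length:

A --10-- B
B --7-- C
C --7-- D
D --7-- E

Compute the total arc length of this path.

Arc length = 10 + 7 + 7 + 7 = 31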